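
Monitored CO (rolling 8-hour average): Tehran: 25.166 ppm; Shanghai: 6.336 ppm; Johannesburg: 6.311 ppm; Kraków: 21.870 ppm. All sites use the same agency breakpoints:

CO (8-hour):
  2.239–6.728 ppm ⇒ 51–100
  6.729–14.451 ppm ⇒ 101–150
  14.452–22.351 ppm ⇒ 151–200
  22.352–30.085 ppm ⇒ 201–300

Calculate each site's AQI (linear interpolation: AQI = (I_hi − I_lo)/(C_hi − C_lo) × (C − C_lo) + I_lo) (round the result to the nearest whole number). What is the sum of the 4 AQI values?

Tehran 25.166: bracket 22.352–30.085 → index 201–300; slope 99/7.733, offset 2.814.
AQI = 201 + 99/7.733·2.814 ≈ 237.03 ⇒ 237.
Shanghai 6.336: bracket 2.239–6.728 → index 51–100; slope 49/4.489, offset 4.097.
AQI = 51 + 49/4.489·4.097 ≈ 95.72 ⇒ 96.
Johannesburg: 6.311 ∈ [2.239, 6.728] ↔ index [51, 100].
51 + (6.311−2.239)·(100−51)/(6.728−2.239) = 51 + 4.072·49/4.489 ≈ 95.45, so AQI = 95.
Kraków 21.870: bracket 14.452–22.351 → index 151–200; slope 49/7.899, offset 7.418.
AQI = 151 + 49/7.899·7.418 ≈ 197.02 ⇒ 197.
AQIs: Tehran=237, Shanghai=96, Johannesburg=95, Kraków=197. Sum = 237 + 96 + 95 + 197 = 625.

625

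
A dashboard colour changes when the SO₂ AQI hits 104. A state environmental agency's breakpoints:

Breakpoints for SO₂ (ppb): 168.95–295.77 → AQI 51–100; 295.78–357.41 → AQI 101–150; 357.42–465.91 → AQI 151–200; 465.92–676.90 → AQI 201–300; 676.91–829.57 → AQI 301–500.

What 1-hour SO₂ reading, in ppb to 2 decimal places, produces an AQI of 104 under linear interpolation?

299.55

AQI 104 lies in the 101–150 band, which corresponds to 295.78–357.41 ppb.
C = 295.78 + (104−101)×(357.41−295.78)/(150−101) = 295.78 + 3×61.63/49 ≈ 299.5533 ppb → 299.55 ppb to 2 dp.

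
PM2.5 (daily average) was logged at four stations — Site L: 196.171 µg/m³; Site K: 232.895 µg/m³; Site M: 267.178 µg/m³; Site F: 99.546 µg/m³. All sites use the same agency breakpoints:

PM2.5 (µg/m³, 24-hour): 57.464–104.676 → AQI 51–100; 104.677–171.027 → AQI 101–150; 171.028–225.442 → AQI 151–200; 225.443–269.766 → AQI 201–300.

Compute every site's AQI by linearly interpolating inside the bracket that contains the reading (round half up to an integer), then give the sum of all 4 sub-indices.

781

Site L: row 171.028–225.442 (AQI 151–200). (200−151)·(196.171−171.028)/(225.442−171.028) + 151 = 49·25.143/54.414 + 151 ≈ 173.64 → 174.
Site K: 232.895 ∈ [225.443, 269.766] ↔ index [201, 300].
201 + (232.895−225.443)·(300−201)/(269.766−225.443) = 201 + 7.452·99/44.323 ≈ 217.64, so AQI = 218.
Site M: row 225.443–269.766 (AQI 201–300). (300−201)·(267.178−225.443)/(269.766−225.443) + 201 = 99·41.735/44.323 + 201 ≈ 294.22 → 294.
Site F: 99.546 ∈ [57.464, 104.676] ↔ index [51, 100].
51 + (99.546−57.464)·(100−51)/(104.676−57.464) = 51 + 42.082·49/47.212 ≈ 94.68, so AQI = 95.
AQIs: Site L=174, Site K=218, Site M=294, Site F=95. Sum = 174 + 218 + 294 + 95 = 781.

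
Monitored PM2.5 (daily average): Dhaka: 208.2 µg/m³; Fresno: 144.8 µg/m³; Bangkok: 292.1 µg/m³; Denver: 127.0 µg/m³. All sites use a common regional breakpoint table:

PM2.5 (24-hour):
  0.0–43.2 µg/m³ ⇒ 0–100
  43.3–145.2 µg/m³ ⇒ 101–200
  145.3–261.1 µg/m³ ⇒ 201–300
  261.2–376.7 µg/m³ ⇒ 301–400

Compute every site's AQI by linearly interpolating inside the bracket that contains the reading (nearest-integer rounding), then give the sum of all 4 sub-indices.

Dhaka: row 145.3–261.1 (AQI 201–300). (300−201)·(208.2−145.3)/(261.1−145.3) + 201 = 99·62.9/115.8 + 201 ≈ 254.77 → 255.
Fresno 144.8: bracket 43.3–145.2 → index 101–200; slope 99/101.9, offset 101.5.
AQI = 101 + 99/101.9·101.5 ≈ 199.61 ⇒ 200.
Bangkok: 292.1 ∈ [261.2, 376.7] ↔ index [301, 400].
301 + (292.1−261.2)·(400−301)/(376.7−261.2) = 301 + 30.9·99/115.5 ≈ 327.49, so AQI = 327.
Denver: 127.0 ∈ [43.3, 145.2] ↔ index [101, 200].
101 + (127.0−43.3)·(200−101)/(145.2−43.3) = 101 + 83.7·99/101.9 ≈ 182.32, so AQI = 182.
AQIs: Dhaka=255, Fresno=200, Bangkok=327, Denver=182. Sum = 255 + 200 + 327 + 182 = 964.

964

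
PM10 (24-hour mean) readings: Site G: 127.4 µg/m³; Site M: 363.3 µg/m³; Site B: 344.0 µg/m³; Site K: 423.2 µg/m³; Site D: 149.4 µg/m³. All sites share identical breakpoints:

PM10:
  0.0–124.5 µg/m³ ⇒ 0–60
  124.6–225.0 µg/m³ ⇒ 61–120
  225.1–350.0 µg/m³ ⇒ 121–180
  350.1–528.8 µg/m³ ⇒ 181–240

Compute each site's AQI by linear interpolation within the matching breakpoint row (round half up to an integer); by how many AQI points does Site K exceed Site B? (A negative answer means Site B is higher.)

28

Site G: row 124.6–225.0 (AQI 61–120). (120−61)·(127.4−124.6)/(225.0−124.6) + 61 = 59·2.8/100.4 + 61 ≈ 62.65 → 63.
Site M: row 350.1–528.8 (AQI 181–240). (240−181)·(363.3−350.1)/(528.8−350.1) + 181 = 59·13.2/178.7 + 181 ≈ 185.36 → 185.
Site B: 344.0 lies in 225.1–350.0, so I_lo=121, I_hi=180, C_lo=225.1, C_hi=350.0.
(180−121)/(350.0−225.1) × (344.0−225.1) + 121 = 59/124.9 × 118.9 + 121 ≈ 177.17 → 177.
Site K 423.2: bracket 350.1–528.8 → index 181–240; slope 59/178.7, offset 73.1.
AQI = 181 + 59/178.7·73.1 ≈ 205.13 ⇒ 205.
Site D: 149.4 ∈ [124.6, 225.0] ↔ index [61, 120].
61 + (149.4−124.6)·(120−61)/(225.0−124.6) = 61 + 24.8·59/100.4 ≈ 75.57, so AQI = 76.
AQIs: Site G=63, Site M=185, Site B=177, Site K=205, Site D=76. Site K (205) − Site B (177) = 28.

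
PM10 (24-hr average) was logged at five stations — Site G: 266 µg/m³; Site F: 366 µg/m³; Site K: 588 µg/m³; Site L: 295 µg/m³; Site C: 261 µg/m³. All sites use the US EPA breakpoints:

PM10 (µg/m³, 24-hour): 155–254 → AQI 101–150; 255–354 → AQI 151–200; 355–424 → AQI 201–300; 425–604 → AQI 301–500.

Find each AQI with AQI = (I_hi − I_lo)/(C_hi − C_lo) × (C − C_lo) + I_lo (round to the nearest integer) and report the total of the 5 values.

1180

Site G: 266 lies in 255–354, so I_lo=151, I_hi=200, C_lo=255, C_hi=354.
(200−151)/(354−255) × (266−255) + 151 = 49/99 × 11 + 151 ≈ 156.44 → 156.
Site F: row 355–424 (AQI 201–300). (300−201)·(366−355)/(424−355) + 201 = 99·11/69 + 201 ≈ 216.78 → 217.
Site K: 588 lies in 425–604, so I_lo=301, I_hi=500, C_lo=425, C_hi=604.
(500−301)/(604−425) × (588−425) + 301 = 199/179 × 163 + 301 ≈ 482.21 → 482.
Site L: 295 ∈ [255, 354] ↔ index [151, 200].
151 + (295−255)·(200−151)/(354−255) = 151 + 40·49/99 ≈ 170.80, so AQI = 171.
Site C 261: bracket 255–354 → index 151–200; slope 49/99, offset 6.
AQI = 151 + 49/99·6 ≈ 153.97 ⇒ 154.
AQIs: Site G=156, Site F=217, Site K=482, Site L=171, Site C=154. Sum = 156 + 217 + 482 + 171 + 154 = 1180.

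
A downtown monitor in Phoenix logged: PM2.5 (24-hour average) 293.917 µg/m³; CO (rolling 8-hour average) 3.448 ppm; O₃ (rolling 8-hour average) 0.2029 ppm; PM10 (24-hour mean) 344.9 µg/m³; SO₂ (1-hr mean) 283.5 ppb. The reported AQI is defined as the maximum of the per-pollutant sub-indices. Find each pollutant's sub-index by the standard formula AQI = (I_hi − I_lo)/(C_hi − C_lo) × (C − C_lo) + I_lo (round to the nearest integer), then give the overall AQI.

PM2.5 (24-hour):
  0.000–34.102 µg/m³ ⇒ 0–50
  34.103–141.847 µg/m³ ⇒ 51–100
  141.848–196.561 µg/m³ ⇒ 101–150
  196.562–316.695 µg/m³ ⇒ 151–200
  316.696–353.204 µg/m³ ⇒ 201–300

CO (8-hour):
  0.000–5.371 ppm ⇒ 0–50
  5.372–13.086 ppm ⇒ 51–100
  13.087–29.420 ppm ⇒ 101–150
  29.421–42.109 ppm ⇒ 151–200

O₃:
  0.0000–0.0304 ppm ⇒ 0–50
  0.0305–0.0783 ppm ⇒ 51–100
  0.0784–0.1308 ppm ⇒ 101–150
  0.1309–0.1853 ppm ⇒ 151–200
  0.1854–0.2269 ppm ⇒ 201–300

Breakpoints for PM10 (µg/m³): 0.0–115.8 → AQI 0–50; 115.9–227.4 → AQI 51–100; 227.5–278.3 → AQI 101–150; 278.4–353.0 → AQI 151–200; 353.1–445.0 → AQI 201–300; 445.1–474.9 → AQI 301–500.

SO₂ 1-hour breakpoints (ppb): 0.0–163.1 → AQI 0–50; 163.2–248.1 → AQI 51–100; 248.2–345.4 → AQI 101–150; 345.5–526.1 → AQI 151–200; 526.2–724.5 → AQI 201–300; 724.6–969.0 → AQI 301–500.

243

PM2.5: 293.917 lies in 196.562–316.695, so I_lo=151, I_hi=200, C_lo=196.562, C_hi=316.695.
(200−151)/(316.695−196.562) × (293.917−196.562) + 151 = 49/120.133 × 97.355 + 151 ≈ 190.71 → 191.
CO 3.448: bracket 0.000–5.371 → index 0–50; slope 50/5.371, offset 3.448.
AQI = 0 + 50/5.371·3.448 ≈ 32.10 ⇒ 32.
O₃: row 0.1854–0.2269 (AQI 201–300). (300−201)·(0.2029−0.1854)/(0.2269−0.1854) + 201 = 99·0.0175/0.0415 + 201 ≈ 242.75 → 243.
PM10: 344.9 ∈ [278.4, 353.0] ↔ index [151, 200].
151 + (344.9−278.4)·(200−151)/(353.0−278.4) = 151 + 66.5·49/74.6 ≈ 194.68, so AQI = 195.
SO₂ 283.5: bracket 248.2–345.4 → index 101–150; slope 49/97.2, offset 35.3.
AQI = 101 + 49/97.2·35.3 ≈ 118.80 ⇒ 119.
Sub-indices: PM2.5→191, CO→32, O₃→243, PM10→195, SO₂→119. Overall AQI = max = 243; dominant pollutant is O₃.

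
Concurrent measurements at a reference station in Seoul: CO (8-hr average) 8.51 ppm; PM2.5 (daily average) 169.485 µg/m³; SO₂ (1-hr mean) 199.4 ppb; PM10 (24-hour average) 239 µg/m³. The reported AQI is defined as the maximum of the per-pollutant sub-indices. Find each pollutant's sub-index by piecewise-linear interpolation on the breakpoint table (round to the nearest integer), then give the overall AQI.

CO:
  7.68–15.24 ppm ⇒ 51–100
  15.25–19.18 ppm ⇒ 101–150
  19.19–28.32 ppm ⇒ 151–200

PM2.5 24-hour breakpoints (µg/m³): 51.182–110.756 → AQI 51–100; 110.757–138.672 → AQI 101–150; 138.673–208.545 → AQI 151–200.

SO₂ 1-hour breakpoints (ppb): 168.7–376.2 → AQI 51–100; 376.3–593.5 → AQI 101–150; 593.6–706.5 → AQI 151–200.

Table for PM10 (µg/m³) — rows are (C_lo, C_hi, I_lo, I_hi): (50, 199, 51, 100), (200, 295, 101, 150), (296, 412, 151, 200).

173

CO: 8.51 lies in 7.68–15.24, so I_lo=51, I_hi=100, C_lo=7.68, C_hi=15.24.
(100−51)/(15.24−7.68) × (8.51−7.68) + 51 = 49/7.56 × 0.83 + 51 ≈ 56.38 → 56.
PM2.5: 169.485 lies in 138.673–208.545, so I_lo=151, I_hi=200, C_lo=138.673, C_hi=208.545.
(200−151)/(208.545−138.673) × (169.485−138.673) + 151 = 49/69.872 × 30.812 + 151 ≈ 172.61 → 173.
SO₂: 199.4 lies in 168.7–376.2, so I_lo=51, I_hi=100, C_lo=168.7, C_hi=376.2.
(100−51)/(376.2−168.7) × (199.4−168.7) + 51 = 49/207.5 × 30.7 + 51 ≈ 58.25 → 58.
PM10: 239 lies in 200–295, so I_lo=101, I_hi=150, C_lo=200, C_hi=295.
(150−101)/(295−200) × (239−200) + 101 = 49/95 × 39 + 101 ≈ 121.12 → 121.
Sub-indices: CO→56, PM2.5→173, SO₂→58, PM10→121. Overall AQI = max = 173; dominant pollutant is PM2.5.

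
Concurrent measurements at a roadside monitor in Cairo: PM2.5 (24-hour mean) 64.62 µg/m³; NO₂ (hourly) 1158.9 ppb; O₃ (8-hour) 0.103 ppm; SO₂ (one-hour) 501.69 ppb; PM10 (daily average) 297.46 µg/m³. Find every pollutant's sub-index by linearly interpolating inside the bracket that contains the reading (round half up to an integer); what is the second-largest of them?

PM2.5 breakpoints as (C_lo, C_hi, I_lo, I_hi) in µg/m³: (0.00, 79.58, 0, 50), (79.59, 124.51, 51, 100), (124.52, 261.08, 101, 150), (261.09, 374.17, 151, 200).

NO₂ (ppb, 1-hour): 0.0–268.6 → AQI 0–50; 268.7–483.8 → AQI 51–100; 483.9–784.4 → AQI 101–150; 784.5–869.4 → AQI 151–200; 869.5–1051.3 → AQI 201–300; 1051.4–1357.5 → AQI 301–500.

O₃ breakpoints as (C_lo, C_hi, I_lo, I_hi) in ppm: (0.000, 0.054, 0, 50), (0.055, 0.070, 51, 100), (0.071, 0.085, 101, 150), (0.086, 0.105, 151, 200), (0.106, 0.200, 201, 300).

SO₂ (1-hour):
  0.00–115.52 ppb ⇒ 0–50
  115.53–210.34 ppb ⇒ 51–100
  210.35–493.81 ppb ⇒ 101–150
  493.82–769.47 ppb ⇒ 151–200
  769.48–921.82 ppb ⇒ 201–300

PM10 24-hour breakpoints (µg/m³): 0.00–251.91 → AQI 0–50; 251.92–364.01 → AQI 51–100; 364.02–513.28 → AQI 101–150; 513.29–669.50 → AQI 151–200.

195

PM2.5: 64.62 lies in 0.00–79.58, so I_lo=0, I_hi=50, C_lo=0.00, C_hi=79.58.
(50−0)/(79.58−0.00) × (64.62−0.00) + 0 = 50/79.58 × 64.62 + 0 ≈ 40.60 → 41.
NO₂: 1158.9 lies in 1051.4–1357.5, so I_lo=301, I_hi=500, C_lo=1051.4, C_hi=1357.5.
(500−301)/(1357.5−1051.4) × (1158.9−1051.4) + 301 = 199/306.1 × 107.5 + 301 ≈ 370.89 → 371.
O₃: row 0.086–0.105 (AQI 151–200). (200−151)·(0.103−0.086)/(0.105−0.086) + 151 = 49·0.017/0.019 + 151 ≈ 194.84 → 195.
SO₂ 501.69: bracket 493.82–769.47 → index 151–200; slope 49/275.65, offset 7.87.
AQI = 151 + 49/275.65·7.87 ≈ 152.40 ⇒ 152.
PM10: 297.46 ∈ [251.92, 364.01] ↔ index [51, 100].
51 + (297.46−251.92)·(100−51)/(364.01−251.92) = 51 + 45.54·49/112.09 ≈ 70.91, so AQI = 71.
Sub-indices: PM2.5→41, NO₂→371, O₃→195, SO₂→152, PM10→71. Ranked high→low: 371, 195, 152, 71, 41. Second-highest sub-index = 195.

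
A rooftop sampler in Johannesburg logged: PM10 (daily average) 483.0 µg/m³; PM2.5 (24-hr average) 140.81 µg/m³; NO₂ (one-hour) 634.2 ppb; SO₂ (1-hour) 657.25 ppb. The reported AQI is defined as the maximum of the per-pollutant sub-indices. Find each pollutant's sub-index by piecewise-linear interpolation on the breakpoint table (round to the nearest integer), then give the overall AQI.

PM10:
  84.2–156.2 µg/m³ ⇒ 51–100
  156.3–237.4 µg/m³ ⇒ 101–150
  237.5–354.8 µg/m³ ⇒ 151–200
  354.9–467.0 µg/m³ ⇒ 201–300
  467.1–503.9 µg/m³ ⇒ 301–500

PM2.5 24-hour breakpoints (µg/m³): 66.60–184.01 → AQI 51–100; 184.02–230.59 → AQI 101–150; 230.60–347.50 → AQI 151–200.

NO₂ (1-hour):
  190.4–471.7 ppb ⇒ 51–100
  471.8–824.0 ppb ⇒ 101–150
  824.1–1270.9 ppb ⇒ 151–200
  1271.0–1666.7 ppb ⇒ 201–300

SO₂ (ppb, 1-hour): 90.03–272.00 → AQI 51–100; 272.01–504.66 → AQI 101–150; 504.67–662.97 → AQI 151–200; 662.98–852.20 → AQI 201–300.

387

PM10: row 467.1–503.9 (AQI 301–500). (500−301)·(483.0−467.1)/(503.9−467.1) + 301 = 199·15.9/36.8 + 301 ≈ 386.98 → 387.
PM2.5: 140.81 lies in 66.60–184.01, so I_lo=51, I_hi=100, C_lo=66.60, C_hi=184.01.
(100−51)/(184.01−66.60) × (140.81−66.60) + 51 = 49/117.41 × 74.21 + 51 ≈ 81.97 → 82.
NO₂: row 471.8–824.0 (AQI 101–150). (150−101)·(634.2−471.8)/(824.0−471.8) + 101 = 49·162.4/352.2 + 101 ≈ 123.59 → 124.
SO₂ 657.25: bracket 504.67–662.97 → index 151–200; slope 49/158.30, offset 152.58.
AQI = 151 + 49/158.30·152.58 ≈ 198.23 ⇒ 198.
Sub-indices: PM10→387, PM2.5→82, NO₂→124, SO₂→198. Overall AQI = max = 387; dominant pollutant is PM10.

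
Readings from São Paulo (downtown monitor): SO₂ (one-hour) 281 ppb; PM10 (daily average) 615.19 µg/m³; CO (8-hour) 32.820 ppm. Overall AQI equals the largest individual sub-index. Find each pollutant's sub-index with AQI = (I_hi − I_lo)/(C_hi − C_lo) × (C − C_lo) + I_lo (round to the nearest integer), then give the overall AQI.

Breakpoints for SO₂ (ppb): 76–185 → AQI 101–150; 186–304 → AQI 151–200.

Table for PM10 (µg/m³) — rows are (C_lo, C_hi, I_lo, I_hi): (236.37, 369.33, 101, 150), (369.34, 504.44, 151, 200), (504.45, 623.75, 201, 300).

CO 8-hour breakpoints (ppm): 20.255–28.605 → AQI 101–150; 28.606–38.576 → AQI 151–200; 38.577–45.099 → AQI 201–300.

SO₂: 281 lies in 186–304, so I_lo=151, I_hi=200, C_lo=186, C_hi=304.
(200−151)/(304−186) × (281−186) + 151 = 49/118 × 95 + 151 ≈ 190.45 → 190.
PM10: 615.19 ∈ [504.45, 623.75] ↔ index [201, 300].
201 + (615.19−504.45)·(300−201)/(623.75−504.45) = 201 + 110.74·99/119.30 ≈ 292.90, so AQI = 293.
CO: 32.820 lies in 28.606–38.576, so I_lo=151, I_hi=200, C_lo=28.606, C_hi=38.576.
(200−151)/(38.576−28.606) × (32.820−28.606) + 151 = 49/9.970 × 4.214 + 151 ≈ 171.71 → 172.
Sub-indices: SO₂→190, PM10→293, CO→172. Overall AQI = max = 293; dominant pollutant is PM10.
AQI 293: Very Unhealthy.

293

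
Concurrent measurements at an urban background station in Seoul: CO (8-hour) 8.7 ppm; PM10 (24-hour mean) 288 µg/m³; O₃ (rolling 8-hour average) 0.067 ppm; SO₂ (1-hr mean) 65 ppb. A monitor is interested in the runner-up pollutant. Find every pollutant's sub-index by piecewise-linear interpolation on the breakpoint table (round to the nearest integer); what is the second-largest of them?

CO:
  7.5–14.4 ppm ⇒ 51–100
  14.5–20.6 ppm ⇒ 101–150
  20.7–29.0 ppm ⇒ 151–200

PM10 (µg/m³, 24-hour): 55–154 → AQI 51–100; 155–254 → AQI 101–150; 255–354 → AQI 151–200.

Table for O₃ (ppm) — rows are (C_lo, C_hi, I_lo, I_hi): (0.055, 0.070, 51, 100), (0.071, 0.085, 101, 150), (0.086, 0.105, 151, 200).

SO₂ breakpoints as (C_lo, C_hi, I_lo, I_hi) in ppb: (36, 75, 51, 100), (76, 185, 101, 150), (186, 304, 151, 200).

CO 8.7: bracket 7.5–14.4 → index 51–100; slope 49/6.9, offset 1.2.
AQI = 51 + 49/6.9·1.2 ≈ 59.52 ⇒ 60.
PM10 288: bracket 255–354 → index 151–200; slope 49/99, offset 33.
AQI = 151 + 49/99·33 ≈ 167.33 ⇒ 167.
O₃: row 0.055–0.070 (AQI 51–100). (100−51)·(0.067−0.055)/(0.070−0.055) + 51 = 49·0.012/0.015 + 51 ≈ 90.20 → 90.
SO₂: row 36–75 (AQI 51–100). (100−51)·(65−36)/(75−36) + 51 = 49·29/39 + 51 ≈ 87.44 → 87.
Sub-indices: CO→60, PM10→167, O₃→90, SO₂→87. Ranked high→low: 167, 90, 87, 60. Second-highest sub-index = 90.

90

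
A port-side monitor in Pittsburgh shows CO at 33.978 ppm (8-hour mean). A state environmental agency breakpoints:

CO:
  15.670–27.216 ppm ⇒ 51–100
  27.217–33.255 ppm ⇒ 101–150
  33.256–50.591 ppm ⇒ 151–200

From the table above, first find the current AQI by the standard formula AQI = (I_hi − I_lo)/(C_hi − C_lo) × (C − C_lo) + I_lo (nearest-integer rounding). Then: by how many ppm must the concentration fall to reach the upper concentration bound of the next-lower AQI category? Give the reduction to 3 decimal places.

CO: row 33.256–50.591 (AQI 151–200). (200−151)·(33.978−33.256)/(50.591−33.256) + 151 = 49·0.722/17.335 + 151 ≈ 153.04 → 153.
Current AQI 153 is in the Unhealthy range (151–200). The next-lower category tops out at AQI 150, whose upper concentration bound is 33.255 ppm.
Reduction needed = 33.978 − 33.255 = 0.723 ppm.

0.723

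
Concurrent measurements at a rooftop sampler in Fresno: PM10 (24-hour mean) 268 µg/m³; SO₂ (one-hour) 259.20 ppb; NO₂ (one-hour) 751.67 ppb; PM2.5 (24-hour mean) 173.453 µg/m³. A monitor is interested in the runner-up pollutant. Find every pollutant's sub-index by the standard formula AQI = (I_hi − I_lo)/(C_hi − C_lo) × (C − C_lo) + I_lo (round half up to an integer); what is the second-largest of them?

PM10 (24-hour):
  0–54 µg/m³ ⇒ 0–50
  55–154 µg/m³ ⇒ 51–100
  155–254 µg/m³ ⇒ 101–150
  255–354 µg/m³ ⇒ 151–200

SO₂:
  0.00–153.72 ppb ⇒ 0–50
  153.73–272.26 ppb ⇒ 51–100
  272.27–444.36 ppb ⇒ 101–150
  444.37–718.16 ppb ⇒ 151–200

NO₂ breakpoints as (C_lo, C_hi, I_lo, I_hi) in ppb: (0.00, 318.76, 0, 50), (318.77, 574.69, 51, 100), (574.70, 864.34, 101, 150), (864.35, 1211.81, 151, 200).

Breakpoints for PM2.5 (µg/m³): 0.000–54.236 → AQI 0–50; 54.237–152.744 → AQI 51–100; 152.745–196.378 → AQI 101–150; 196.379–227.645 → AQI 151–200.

131

PM10: 268 lies in 255–354, so I_lo=151, I_hi=200, C_lo=255, C_hi=354.
(200−151)/(354−255) × (268−255) + 151 = 49/99 × 13 + 151 ≈ 157.43 → 157.
SO₂: 259.20 lies in 153.73–272.26, so I_lo=51, I_hi=100, C_lo=153.73, C_hi=272.26.
(100−51)/(272.26−153.73) × (259.20−153.73) + 51 = 49/118.53 × 105.47 + 51 ≈ 94.60 → 95.
NO₂: 751.67 lies in 574.70–864.34, so I_lo=101, I_hi=150, C_lo=574.70, C_hi=864.34.
(150−101)/(864.34−574.70) × (751.67−574.70) + 101 = 49/289.64 × 176.97 + 101 ≈ 130.94 → 131.
PM2.5 173.453: bracket 152.745–196.378 → index 101–150; slope 49/43.633, offset 20.708.
AQI = 101 + 49/43.633·20.708 ≈ 124.26 ⇒ 124.
Sub-indices: PM10→157, SO₂→95, NO₂→131, PM2.5→124. Ranked high→low: 157, 131, 124, 95. Second-highest sub-index = 131.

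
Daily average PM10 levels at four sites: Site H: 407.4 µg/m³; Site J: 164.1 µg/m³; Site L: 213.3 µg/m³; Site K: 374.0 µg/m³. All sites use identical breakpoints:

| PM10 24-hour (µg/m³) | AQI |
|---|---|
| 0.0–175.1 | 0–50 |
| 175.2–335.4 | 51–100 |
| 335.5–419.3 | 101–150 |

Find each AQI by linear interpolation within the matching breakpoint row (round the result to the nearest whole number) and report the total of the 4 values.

Site H: 407.4 lies in 335.5–419.3, so I_lo=101, I_hi=150, C_lo=335.5, C_hi=419.3.
(150−101)/(419.3−335.5) × (407.4−335.5) + 101 = 49/83.8 × 71.9 + 101 ≈ 143.04 → 143.
Site J: 164.1 lies in 0.0–175.1, so I_lo=0, I_hi=50, C_lo=0.0, C_hi=175.1.
(50−0)/(175.1−0.0) × (164.1−0.0) + 0 = 50/175.1 × 164.1 + 0 ≈ 46.86 → 47.
Site L: row 175.2–335.4 (AQI 51–100). (100−51)·(213.3−175.2)/(335.4−175.2) + 51 = 49·38.1/160.2 + 51 ≈ 62.65 → 63.
Site K 374.0: bracket 335.5–419.3 → index 101–150; slope 49/83.8, offset 38.5.
AQI = 101 + 49/83.8·38.5 ≈ 123.51 ⇒ 124.
AQIs: Site H=143, Site J=47, Site L=63, Site K=124. Sum = 143 + 47 + 63 + 124 = 377.

377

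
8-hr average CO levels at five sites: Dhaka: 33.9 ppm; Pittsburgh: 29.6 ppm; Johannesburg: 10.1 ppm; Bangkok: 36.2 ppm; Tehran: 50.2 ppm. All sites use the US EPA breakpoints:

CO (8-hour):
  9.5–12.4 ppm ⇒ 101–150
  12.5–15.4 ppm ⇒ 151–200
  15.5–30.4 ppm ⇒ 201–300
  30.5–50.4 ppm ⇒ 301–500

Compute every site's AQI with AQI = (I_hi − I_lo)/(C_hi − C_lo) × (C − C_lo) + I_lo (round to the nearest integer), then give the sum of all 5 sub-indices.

1597

Dhaka: 33.9 ∈ [30.5, 50.4] ↔ index [301, 500].
301 + (33.9−30.5)·(500−301)/(50.4−30.5) = 301 + 3.4·199/19.9 ≈ 335.00, so AQI = 335.
Pittsburgh: row 15.5–30.4 (AQI 201–300). (300−201)·(29.6−15.5)/(30.4−15.5) + 201 = 99·14.1/14.9 + 201 ≈ 294.68 → 295.
Johannesburg: 10.1 lies in 9.5–12.4, so I_lo=101, I_hi=150, C_lo=9.5, C_hi=12.4.
(150−101)/(12.4−9.5) × (10.1−9.5) + 101 = 49/2.9 × 0.6 + 101 ≈ 111.14 → 111.
Bangkok: row 30.5–50.4 (AQI 301–500). (500−301)·(36.2−30.5)/(50.4−30.5) + 301 = 199·5.7/19.9 + 301 ≈ 358.00 → 358.
Tehran: row 30.5–50.4 (AQI 301–500). (500−301)·(50.2−30.5)/(50.4−30.5) + 301 = 199·19.7/19.9 + 301 ≈ 498.00 → 498.
AQIs: Dhaka=335, Pittsburgh=295, Johannesburg=111, Bangkok=358, Tehran=498. Sum = 335 + 295 + 111 + 358 + 498 = 1597.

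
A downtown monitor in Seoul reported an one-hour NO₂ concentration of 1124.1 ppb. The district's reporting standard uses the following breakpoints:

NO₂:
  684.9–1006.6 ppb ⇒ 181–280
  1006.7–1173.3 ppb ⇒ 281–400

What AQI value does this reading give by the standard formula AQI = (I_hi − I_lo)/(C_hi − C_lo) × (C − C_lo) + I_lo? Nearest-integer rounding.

365

NO₂: 1124.1 lies in 1006.7–1173.3, so I_lo=281, I_hi=400, C_lo=1006.7, C_hi=1173.3.
(400−281)/(1173.3−1006.7) × (1124.1−1006.7) + 281 = 119/166.6 × 117.4 + 281 ≈ 364.86 → 365.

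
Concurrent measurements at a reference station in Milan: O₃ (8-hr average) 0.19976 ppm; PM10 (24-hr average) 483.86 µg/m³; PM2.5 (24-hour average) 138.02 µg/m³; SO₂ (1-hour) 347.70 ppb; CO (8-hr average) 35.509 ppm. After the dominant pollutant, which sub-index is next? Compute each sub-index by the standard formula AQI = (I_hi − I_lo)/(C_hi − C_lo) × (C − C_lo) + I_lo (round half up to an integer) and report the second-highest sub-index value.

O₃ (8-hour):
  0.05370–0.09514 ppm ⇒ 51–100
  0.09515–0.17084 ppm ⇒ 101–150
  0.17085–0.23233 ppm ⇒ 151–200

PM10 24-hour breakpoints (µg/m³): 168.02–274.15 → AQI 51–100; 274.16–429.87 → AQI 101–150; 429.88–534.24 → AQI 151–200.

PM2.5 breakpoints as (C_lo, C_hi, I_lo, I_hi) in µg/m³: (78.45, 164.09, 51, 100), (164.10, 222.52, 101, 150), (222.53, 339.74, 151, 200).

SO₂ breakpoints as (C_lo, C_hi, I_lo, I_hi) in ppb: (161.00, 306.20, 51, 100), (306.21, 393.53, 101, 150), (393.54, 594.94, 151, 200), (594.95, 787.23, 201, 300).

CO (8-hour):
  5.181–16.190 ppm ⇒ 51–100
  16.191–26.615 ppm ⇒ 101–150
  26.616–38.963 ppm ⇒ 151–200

O₃ 0.19976: bracket 0.17085–0.23233 → index 151–200; slope 49/0.06148, offset 0.02891.
AQI = 151 + 49/0.06148·0.02891 ≈ 174.04 ⇒ 174.
PM10: 483.86 lies in 429.88–534.24, so I_lo=151, I_hi=200, C_lo=429.88, C_hi=534.24.
(200−151)/(534.24−429.88) × (483.86−429.88) + 151 = 49/104.36 × 53.98 + 151 ≈ 176.35 → 176.
PM2.5 138.02: bracket 78.45–164.09 → index 51–100; slope 49/85.64, offset 59.57.
AQI = 51 + 49/85.64·59.57 ≈ 85.08 ⇒ 85.
SO₂: 347.70 ∈ [306.21, 393.53] ↔ index [101, 150].
101 + (347.70−306.21)·(150−101)/(393.53−306.21) = 101 + 41.49·49/87.32 ≈ 124.28, so AQI = 124.
CO: 35.509 lies in 26.616–38.963, so I_lo=151, I_hi=200, C_lo=26.616, C_hi=38.963.
(200−151)/(38.963−26.616) × (35.509−26.616) + 151 = 49/12.347 × 8.893 + 151 ≈ 186.29 → 186.
Sub-indices: O₃→174, PM10→176, PM2.5→85, SO₂→124, CO→186. Ranked high→low: 186, 176, 174, 124, 85. Second-highest sub-index = 176.

176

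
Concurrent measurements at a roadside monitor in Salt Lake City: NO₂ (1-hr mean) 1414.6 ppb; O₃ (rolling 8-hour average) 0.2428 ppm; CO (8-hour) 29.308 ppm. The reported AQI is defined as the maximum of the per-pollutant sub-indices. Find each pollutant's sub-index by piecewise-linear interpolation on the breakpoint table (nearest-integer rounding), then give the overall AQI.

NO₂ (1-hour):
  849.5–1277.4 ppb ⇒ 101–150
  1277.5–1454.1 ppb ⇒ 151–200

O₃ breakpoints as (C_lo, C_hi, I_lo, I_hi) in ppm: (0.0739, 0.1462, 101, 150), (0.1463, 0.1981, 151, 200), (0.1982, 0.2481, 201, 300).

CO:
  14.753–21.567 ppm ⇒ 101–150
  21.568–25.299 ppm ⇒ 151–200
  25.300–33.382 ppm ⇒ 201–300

NO₂: 1414.6 ∈ [1277.5, 1454.1] ↔ index [151, 200].
151 + (1414.6−1277.5)·(200−151)/(1454.1−1277.5) = 151 + 137.1·49/176.6 ≈ 189.04, so AQI = 189.
O₃ 0.2428: bracket 0.1982–0.2481 → index 201–300; slope 99/0.0499, offset 0.0446.
AQI = 201 + 99/0.0499·0.0446 ≈ 289.48 ⇒ 289.
CO: 29.308 ∈ [25.300, 33.382] ↔ index [201, 300].
201 + (29.308−25.300)·(300−201)/(33.382−25.300) = 201 + 4.008·99/8.082 ≈ 250.10, so AQI = 250.
Sub-indices: NO₂→189, O₃→289, CO→250. Overall AQI = max = 289; dominant pollutant is O₃.

289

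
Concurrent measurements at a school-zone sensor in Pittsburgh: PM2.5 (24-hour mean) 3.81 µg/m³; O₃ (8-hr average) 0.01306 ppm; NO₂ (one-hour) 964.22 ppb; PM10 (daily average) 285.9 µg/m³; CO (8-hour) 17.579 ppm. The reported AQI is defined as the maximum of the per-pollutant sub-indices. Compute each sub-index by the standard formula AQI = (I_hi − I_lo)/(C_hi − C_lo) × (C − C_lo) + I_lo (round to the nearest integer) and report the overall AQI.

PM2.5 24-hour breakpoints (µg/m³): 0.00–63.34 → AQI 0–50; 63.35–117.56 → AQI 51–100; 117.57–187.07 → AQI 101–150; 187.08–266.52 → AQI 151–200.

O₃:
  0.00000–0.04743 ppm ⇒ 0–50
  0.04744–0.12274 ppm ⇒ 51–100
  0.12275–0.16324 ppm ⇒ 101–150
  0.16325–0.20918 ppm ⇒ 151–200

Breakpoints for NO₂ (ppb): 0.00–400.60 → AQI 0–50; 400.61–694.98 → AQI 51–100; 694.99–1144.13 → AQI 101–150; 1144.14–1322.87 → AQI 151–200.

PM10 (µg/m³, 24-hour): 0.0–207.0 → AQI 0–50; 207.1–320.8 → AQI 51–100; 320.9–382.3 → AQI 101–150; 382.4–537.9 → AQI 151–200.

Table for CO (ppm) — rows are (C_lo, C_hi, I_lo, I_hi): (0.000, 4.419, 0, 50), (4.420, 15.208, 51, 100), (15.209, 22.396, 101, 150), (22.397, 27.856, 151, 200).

PM2.5 3.81: bracket 0.00–63.34 → index 0–50; slope 50/63.34, offset 3.81.
AQI = 0 + 50/63.34·3.81 ≈ 3.01 ⇒ 3.
O₃: row 0.00000–0.04743 (AQI 0–50). (50−0)·(0.01306−0.00000)/(0.04743−0.00000) + 0 = 50·0.01306/0.04743 + 0 ≈ 13.77 → 14.
NO₂ 964.22: bracket 694.99–1144.13 → index 101–150; slope 49/449.14, offset 269.23.
AQI = 101 + 49/449.14·269.23 ≈ 130.37 ⇒ 130.
PM10 285.9: bracket 207.1–320.8 → index 51–100; slope 49/113.7, offset 78.8.
AQI = 51 + 49/113.7·78.8 ≈ 84.96 ⇒ 85.
CO: 17.579 lies in 15.209–22.396, so I_lo=101, I_hi=150, C_lo=15.209, C_hi=22.396.
(150−101)/(22.396−15.209) × (17.579−15.209) + 101 = 49/7.187 × 2.370 + 101 ≈ 117.16 → 117.
Sub-indices: PM2.5→3, O₃→14, NO₂→130, PM10→85, CO→117. Overall AQI = max = 130; dominant pollutant is NO₂.
AQI 130: Unhealthy for Sensitive Groups.

130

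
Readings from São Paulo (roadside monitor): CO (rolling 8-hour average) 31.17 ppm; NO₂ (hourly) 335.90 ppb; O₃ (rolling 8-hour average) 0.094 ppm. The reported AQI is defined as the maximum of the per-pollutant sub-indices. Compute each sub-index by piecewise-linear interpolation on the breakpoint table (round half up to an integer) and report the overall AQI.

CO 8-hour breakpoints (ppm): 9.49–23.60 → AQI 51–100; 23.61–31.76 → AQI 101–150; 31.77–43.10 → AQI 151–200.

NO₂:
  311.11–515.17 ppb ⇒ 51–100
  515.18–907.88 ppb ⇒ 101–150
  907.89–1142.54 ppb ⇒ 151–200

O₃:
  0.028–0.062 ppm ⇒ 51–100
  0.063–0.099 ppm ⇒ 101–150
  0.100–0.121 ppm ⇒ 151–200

146

CO 31.17: bracket 23.61–31.76 → index 101–150; slope 49/8.15, offset 7.56.
AQI = 101 + 49/8.15·7.56 ≈ 146.45 ⇒ 146.
NO₂: row 311.11–515.17 (AQI 51–100). (100−51)·(335.90−311.11)/(515.17−311.11) + 51 = 49·24.79/204.06 + 51 ≈ 56.95 → 57.
O₃: 0.094 lies in 0.063–0.099, so I_lo=101, I_hi=150, C_lo=0.063, C_hi=0.099.
(150−101)/(0.099−0.063) × (0.094−0.063) + 101 = 49/0.036 × 0.031 + 101 ≈ 143.19 → 143.
Sub-indices: CO→146, NO₂→57, O₃→143. Overall AQI = max = 146; dominant pollutant is CO.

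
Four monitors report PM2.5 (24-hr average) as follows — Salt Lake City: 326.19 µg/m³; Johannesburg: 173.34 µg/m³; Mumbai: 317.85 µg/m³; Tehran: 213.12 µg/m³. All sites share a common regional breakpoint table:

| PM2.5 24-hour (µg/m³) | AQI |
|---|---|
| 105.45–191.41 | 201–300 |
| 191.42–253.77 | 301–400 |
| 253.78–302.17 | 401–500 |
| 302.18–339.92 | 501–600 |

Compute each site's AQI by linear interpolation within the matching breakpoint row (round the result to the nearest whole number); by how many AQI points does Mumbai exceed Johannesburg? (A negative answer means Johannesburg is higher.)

Salt Lake City: 326.19 lies in 302.18–339.92, so I_lo=501, I_hi=600, C_lo=302.18, C_hi=339.92.
(600−501)/(339.92−302.18) × (326.19−302.18) + 501 = 99/37.74 × 24.01 + 501 ≈ 563.98 → 564.
Johannesburg: row 105.45–191.41 (AQI 201–300). (300−201)·(173.34−105.45)/(191.41−105.45) + 201 = 99·67.89/85.96 + 201 ≈ 279.19 → 279.
Mumbai 317.85: bracket 302.18–339.92 → index 501–600; slope 99/37.74, offset 15.67.
AQI = 501 + 99/37.74·15.67 ≈ 542.11 ⇒ 542.
Tehran: row 191.42–253.77 (AQI 301–400). (400−301)·(213.12−191.42)/(253.77−191.42) + 301 = 99·21.70/62.35 + 301 ≈ 335.46 → 335.
AQIs: Salt Lake City=564, Johannesburg=279, Mumbai=542, Tehran=335. Mumbai (542) − Johannesburg (279) = 263.

263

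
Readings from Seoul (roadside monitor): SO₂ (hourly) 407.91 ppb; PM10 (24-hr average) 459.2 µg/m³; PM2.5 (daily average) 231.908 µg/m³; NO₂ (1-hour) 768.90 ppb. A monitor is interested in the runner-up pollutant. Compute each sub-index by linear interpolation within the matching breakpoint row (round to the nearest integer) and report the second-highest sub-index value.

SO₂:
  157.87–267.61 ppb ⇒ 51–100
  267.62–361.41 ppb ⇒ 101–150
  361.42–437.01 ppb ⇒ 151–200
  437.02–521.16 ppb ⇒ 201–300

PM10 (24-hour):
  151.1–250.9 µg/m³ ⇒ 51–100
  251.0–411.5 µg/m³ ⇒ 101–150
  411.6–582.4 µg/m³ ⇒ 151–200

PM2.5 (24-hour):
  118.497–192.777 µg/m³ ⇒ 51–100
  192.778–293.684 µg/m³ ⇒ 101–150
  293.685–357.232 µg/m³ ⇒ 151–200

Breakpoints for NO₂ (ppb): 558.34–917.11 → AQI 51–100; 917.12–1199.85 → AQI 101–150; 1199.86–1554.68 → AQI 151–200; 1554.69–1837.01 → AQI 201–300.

165

SO₂: 407.91 lies in 361.42–437.01, so I_lo=151, I_hi=200, C_lo=361.42, C_hi=437.01.
(200−151)/(437.01−361.42) × (407.91−361.42) + 151 = 49/75.59 × 46.49 + 151 ≈ 181.14 → 181.
PM10: 459.2 lies in 411.6–582.4, so I_lo=151, I_hi=200, C_lo=411.6, C_hi=582.4.
(200−151)/(582.4−411.6) × (459.2−411.6) + 151 = 49/170.8 × 47.6 + 151 ≈ 164.66 → 165.
PM2.5: row 192.778–293.684 (AQI 101–150). (150−101)·(231.908−192.778)/(293.684−192.778) + 101 = 49·39.130/100.906 + 101 ≈ 120.00 → 120.
NO₂: 768.90 ∈ [558.34, 917.11] ↔ index [51, 100].
51 + (768.90−558.34)·(100−51)/(917.11−558.34) = 51 + 210.56·49/358.77 ≈ 79.76, so AQI = 80.
Sub-indices: SO₂→181, PM10→165, PM2.5→120, NO₂→80. Ranked high→low: 181, 165, 120, 80. Second-highest sub-index = 165.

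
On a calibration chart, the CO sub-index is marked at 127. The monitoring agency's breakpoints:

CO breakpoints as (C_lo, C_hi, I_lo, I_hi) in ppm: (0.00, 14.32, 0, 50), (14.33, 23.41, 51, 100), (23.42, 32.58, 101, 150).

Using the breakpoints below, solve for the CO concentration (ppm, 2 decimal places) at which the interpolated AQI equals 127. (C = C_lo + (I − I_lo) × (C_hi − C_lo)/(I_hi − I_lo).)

28.28

AQI 127 lies in the 101–150 band, which corresponds to 23.42–32.58 ppm.
C = 23.42 + (127−101)×(32.58−23.42)/(150−101) = 23.42 + 26×9.16/49 ≈ 28.2804 ppm → 28.28 ppm to 2 dp.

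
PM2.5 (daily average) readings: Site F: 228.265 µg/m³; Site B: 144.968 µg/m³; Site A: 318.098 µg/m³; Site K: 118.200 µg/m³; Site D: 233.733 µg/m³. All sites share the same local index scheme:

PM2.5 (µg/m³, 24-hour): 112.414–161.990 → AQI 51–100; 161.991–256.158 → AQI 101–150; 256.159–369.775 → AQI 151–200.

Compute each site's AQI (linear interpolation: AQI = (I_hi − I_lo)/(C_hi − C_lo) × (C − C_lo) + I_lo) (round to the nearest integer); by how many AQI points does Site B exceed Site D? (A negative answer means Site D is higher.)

-55

Site F: 228.265 lies in 161.991–256.158, so I_lo=101, I_hi=150, C_lo=161.991, C_hi=256.158.
(150−101)/(256.158−161.991) × (228.265−161.991) + 101 = 49/94.167 × 66.274 + 101 ≈ 135.49 → 135.
Site B: 144.968 ∈ [112.414, 161.990] ↔ index [51, 100].
51 + (144.968−112.414)·(100−51)/(161.990−112.414) = 51 + 32.554·49/49.576 ≈ 83.18, so AQI = 83.
Site A: row 256.159–369.775 (AQI 151–200). (200−151)·(318.098−256.159)/(369.775−256.159) + 151 = 49·61.939/113.616 + 151 ≈ 177.71 → 178.
Site K: row 112.414–161.990 (AQI 51–100). (100−51)·(118.200−112.414)/(161.990−112.414) + 51 = 49·5.786/49.576 + 51 ≈ 56.72 → 57.
Site D: 233.733 ∈ [161.991, 256.158] ↔ index [101, 150].
101 + (233.733−161.991)·(150−101)/(256.158−161.991) = 101 + 71.742·49/94.167 ≈ 138.33, so AQI = 138.
AQIs: Site F=135, Site B=83, Site A=178, Site K=57, Site D=138. Site B (83) − Site D (138) = -55.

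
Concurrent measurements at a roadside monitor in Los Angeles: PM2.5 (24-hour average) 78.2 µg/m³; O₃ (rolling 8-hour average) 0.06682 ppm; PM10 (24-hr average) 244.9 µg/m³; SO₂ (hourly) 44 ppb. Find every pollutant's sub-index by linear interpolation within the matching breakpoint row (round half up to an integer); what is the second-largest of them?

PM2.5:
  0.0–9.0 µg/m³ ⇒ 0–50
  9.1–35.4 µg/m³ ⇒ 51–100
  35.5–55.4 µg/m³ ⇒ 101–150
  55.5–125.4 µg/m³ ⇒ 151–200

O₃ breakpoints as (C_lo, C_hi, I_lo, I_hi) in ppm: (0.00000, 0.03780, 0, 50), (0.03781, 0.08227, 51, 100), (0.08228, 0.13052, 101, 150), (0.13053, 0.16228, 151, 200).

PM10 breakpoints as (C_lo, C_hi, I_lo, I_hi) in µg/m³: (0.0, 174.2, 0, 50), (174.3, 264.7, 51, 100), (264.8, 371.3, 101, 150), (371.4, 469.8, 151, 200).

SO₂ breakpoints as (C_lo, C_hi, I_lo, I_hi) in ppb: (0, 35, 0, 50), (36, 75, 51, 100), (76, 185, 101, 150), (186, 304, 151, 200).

PM2.5: 78.2 lies in 55.5–125.4, so I_lo=151, I_hi=200, C_lo=55.5, C_hi=125.4.
(200−151)/(125.4−55.5) × (78.2−55.5) + 151 = 49/69.9 × 22.7 + 151 ≈ 166.91 → 167.
O₃: 0.06682 ∈ [0.03781, 0.08227] ↔ index [51, 100].
51 + (0.06682−0.03781)·(100−51)/(0.08227−0.03781) = 51 + 0.02901·49/0.04446 ≈ 82.97, so AQI = 83.
PM10: row 174.3–264.7 (AQI 51–100). (100−51)·(244.9−174.3)/(264.7−174.3) + 51 = 49·70.6/90.4 + 51 ≈ 89.27 → 89.
SO₂ 44: bracket 36–75 → index 51–100; slope 49/39, offset 8.
AQI = 51 + 49/39·8 ≈ 61.05 ⇒ 61.
Sub-indices: PM2.5→167, O₃→83, PM10→89, SO₂→61. Ranked high→low: 167, 89, 83, 61. Second-highest sub-index = 89.

89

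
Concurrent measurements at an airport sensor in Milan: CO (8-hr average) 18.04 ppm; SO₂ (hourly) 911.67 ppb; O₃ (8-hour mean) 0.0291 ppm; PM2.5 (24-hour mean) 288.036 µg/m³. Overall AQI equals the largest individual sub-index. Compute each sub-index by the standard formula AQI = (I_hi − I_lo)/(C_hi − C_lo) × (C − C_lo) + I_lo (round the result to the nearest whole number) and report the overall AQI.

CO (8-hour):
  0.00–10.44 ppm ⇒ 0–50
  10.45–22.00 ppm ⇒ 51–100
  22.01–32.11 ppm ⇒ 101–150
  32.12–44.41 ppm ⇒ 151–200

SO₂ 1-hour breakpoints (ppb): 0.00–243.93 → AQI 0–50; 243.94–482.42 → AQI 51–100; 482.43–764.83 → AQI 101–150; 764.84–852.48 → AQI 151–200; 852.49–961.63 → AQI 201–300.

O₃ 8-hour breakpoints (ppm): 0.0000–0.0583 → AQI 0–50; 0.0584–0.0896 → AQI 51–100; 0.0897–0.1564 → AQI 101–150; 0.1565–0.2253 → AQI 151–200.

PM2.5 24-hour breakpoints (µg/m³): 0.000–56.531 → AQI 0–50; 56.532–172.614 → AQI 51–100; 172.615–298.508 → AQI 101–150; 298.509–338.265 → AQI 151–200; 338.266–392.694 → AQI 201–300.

255

CO: 18.04 ∈ [10.45, 22.00] ↔ index [51, 100].
51 + (18.04−10.45)·(100−51)/(22.00−10.45) = 51 + 7.59·49/11.55 ≈ 83.20, so AQI = 83.
SO₂ 911.67: bracket 852.49–961.63 → index 201–300; slope 99/109.14, offset 59.18.
AQI = 201 + 99/109.14·59.18 ≈ 254.68 ⇒ 255.
O₃: 0.0291 ∈ [0.0000, 0.0583] ↔ index [0, 50].
0 + (0.0291−0.0000)·(50−0)/(0.0583−0.0000) = 0 + 0.0291·50/0.0583 ≈ 24.96, so AQI = 25.
PM2.5: 288.036 lies in 172.615–298.508, so I_lo=101, I_hi=150, C_lo=172.615, C_hi=298.508.
(150−101)/(298.508−172.615) × (288.036−172.615) + 101 = 49/125.893 × 115.421 + 101 ≈ 145.92 → 146.
Sub-indices: CO→83, SO₂→255, O₃→25, PM2.5→146. Overall AQI = max = 255; dominant pollutant is SO₂.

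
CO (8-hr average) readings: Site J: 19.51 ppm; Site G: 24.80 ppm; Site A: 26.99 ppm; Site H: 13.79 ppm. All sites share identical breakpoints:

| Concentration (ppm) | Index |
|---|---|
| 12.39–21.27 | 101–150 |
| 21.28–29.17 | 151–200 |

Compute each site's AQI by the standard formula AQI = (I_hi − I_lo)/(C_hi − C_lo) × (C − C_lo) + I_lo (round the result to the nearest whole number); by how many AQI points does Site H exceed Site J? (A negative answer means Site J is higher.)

-31

Site J: 19.51 lies in 12.39–21.27, so I_lo=101, I_hi=150, C_lo=12.39, C_hi=21.27.
(150−101)/(21.27−12.39) × (19.51−12.39) + 101 = 49/8.88 × 7.12 + 101 ≈ 140.29 → 140.
Site G: 24.80 lies in 21.28–29.17, so I_lo=151, I_hi=200, C_lo=21.28, C_hi=29.17.
(200−151)/(29.17−21.28) × (24.80−21.28) + 151 = 49/7.89 × 3.52 + 151 ≈ 172.86 → 173.
Site A 26.99: bracket 21.28–29.17 → index 151–200; slope 49/7.89, offset 5.71.
AQI = 151 + 49/7.89·5.71 ≈ 186.46 ⇒ 186.
Site H: 13.79 ∈ [12.39, 21.27] ↔ index [101, 150].
101 + (13.79−12.39)·(150−101)/(21.27−12.39) = 101 + 1.40·49/8.88 ≈ 108.73, so AQI = 109.
AQIs: Site J=140, Site G=173, Site A=186, Site H=109. Site H (109) − Site J (140) = -31.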